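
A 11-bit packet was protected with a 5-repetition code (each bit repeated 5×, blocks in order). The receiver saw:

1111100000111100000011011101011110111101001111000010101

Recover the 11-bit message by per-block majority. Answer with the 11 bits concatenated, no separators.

Block 1 (11111): 5 ones → 1
Block 2 (00000): 0 ones → 0
Block 3 (11110): 4 ones → 1
Block 4 (00000): 0 ones → 0
Block 5 (11011): 4 ones → 1
Block 6 (10101): 3 ones → 1
Block 7 (11101): 4 ones → 1
Block 8 (11101): 4 ones → 1
Block 9 (00111): 3 ones → 1
Block 10 (10000): 1 one → 0
Block 11 (10101): 3 ones → 1

10101111101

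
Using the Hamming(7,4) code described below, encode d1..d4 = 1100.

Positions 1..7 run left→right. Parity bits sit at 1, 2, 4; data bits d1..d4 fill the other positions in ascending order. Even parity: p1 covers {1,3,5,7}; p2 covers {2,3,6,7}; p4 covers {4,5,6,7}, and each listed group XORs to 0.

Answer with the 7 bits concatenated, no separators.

0111100

Place data at non-parity positions: p1 p2 1 p4 1 0 0
p1 (pos 1,3,5,7): XOR of data positions = 1⊕1⊕0 = 0
p2 (pos 2,3,6,7): XOR of data positions = 1⊕0⊕0 = 1
p4 (pos 4,5,6,7): XOR of data positions = 1⊕0⊕0 = 1
Codeword: 0111100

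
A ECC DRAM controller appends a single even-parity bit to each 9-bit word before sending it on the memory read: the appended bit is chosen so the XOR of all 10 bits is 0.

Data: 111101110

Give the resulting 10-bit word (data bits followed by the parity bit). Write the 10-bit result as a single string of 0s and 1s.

1111011101

XOR of the 9 data bits: 1⊕1⊕1⊕1⊕0⊕1⊕1⊕1⊕0 = 1
Parity bit = 1 (so all 10 bits XOR to 0).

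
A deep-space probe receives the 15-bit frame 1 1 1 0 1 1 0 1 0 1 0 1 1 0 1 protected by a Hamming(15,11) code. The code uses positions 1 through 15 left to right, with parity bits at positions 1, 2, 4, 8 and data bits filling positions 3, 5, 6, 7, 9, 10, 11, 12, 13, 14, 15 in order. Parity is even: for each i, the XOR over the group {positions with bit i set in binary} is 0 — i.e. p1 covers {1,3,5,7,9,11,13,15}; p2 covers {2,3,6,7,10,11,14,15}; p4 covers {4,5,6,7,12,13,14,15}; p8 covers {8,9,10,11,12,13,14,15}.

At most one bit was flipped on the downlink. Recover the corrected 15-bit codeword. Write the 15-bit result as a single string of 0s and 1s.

s1 (pos 1,3,5,7,9,11,13,15): 1⊕1⊕1⊕0⊕0⊕0⊕1⊕1 = 1
s2 (pos 2,3,6,7,10,11,14,15): 1⊕1⊕1⊕0⊕1⊕0⊕0⊕1 = 1
s4 (pos 4,5,6,7,12,13,14,15): 0⊕1⊕1⊕0⊕1⊕1⊕0⊕1 = 1
s8 (pos 8,9,10,11,12,13,14,15): 1⊕0⊕1⊕0⊕1⊕1⊕0⊕1 = 1
Syndrome s8…s1 = 1111 → error at position 15.
Flip position 15: 111011010101101 → 111011010101100

111011010101100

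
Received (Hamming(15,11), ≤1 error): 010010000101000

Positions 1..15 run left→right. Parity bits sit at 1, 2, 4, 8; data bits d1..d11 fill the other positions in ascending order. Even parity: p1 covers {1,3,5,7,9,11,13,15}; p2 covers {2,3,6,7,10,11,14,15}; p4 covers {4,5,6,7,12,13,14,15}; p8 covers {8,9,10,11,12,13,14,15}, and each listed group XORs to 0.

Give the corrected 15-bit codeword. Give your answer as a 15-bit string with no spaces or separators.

s1 (pos 1,3,5,7,9,11,13,15): 0⊕0⊕1⊕0⊕0⊕0⊕0⊕0 = 1
s2 (pos 2,3,6,7,10,11,14,15): 1⊕0⊕0⊕0⊕1⊕0⊕0⊕0 = 0
s4 (pos 4,5,6,7,12,13,14,15): 0⊕1⊕0⊕0⊕1⊕0⊕0⊕0 = 0
s8 (pos 8,9,10,11,12,13,14,15): 0⊕0⊕1⊕0⊕1⊕0⊕0⊕0 = 0
Syndrome s8…s1 = 0001 → error at position 1.
Flip position 1: 010010000101000 → 110010000101000

110010000101000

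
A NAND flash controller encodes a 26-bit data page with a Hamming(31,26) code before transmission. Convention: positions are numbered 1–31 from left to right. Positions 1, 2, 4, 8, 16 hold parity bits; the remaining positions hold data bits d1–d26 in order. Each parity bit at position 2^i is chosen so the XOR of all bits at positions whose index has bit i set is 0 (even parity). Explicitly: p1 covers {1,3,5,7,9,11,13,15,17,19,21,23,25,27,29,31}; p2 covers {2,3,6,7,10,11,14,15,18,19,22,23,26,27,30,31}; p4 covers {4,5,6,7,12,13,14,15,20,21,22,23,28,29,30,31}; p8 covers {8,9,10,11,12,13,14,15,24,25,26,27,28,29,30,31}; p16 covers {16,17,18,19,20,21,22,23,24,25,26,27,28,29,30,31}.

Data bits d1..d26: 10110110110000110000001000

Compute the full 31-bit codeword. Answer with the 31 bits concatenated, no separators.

1011011101101101000110000001000

Place data at non-parity positions: p1 p2 1 p4 0 1 1 p8 0 1 1 0 1 1 0 p16 0 0 0 1 1 0 0 0 0 0 0 1 0 0 0
p1 (pos 1,3,5,7,9,11,13,15,17,19,21,23,25,27,29,31): XOR of data positions = 1⊕0⊕1⊕0⊕1⊕1⊕0⊕0⊕0⊕1⊕0⊕0⊕0⊕0⊕0 = 1
p2 (pos 2,3,6,7,10,11,14,15,18,19,22,23,26,27,30,31): XOR of data positions = 1⊕1⊕1⊕1⊕1⊕1⊕0⊕0⊕0⊕0⊕0⊕0⊕0⊕0⊕0 = 0
p4 (pos 4,5,6,7,12,13,14,15,20,21,22,23,28,29,30,31): XOR of data positions = 0⊕1⊕1⊕0⊕1⊕1⊕0⊕1⊕1⊕0⊕0⊕1⊕0⊕0⊕0 = 1
p8 (pos 8,9,10,11,12,13,14,15,24,25,26,27,28,29,30,31): XOR of data positions = 0⊕1⊕1⊕0⊕1⊕1⊕0⊕0⊕0⊕0⊕0⊕1⊕0⊕0⊕0 = 1
p16 (pos 16,17,18,19,20,21,22,23,24,25,26,27,28,29,30,31): XOR of data positions = 0⊕0⊕0⊕1⊕1⊕0⊕0⊕0⊕0⊕0⊕0⊕1⊕0⊕0⊕0 = 1
Codeword: 1011011101101101000110000001000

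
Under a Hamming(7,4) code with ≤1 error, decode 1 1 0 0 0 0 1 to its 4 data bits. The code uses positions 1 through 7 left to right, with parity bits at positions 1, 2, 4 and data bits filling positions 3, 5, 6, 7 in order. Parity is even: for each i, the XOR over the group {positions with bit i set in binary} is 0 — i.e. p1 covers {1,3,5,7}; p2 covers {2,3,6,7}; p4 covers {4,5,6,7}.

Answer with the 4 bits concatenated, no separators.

0001

s1 (pos 1,3,5,7): 1⊕0⊕0⊕1 = 0
s2 (pos 2,3,6,7): 1⊕0⊕0⊕1 = 0
s4 (pos 4,5,6,7): 0⊕0⊕0⊕1 = 1
Syndrome s4…s1 = 100 → error at position 4.
Flip position 4: 1100001 → 1101001
Read data bits from positions 3,5,6,7: 0001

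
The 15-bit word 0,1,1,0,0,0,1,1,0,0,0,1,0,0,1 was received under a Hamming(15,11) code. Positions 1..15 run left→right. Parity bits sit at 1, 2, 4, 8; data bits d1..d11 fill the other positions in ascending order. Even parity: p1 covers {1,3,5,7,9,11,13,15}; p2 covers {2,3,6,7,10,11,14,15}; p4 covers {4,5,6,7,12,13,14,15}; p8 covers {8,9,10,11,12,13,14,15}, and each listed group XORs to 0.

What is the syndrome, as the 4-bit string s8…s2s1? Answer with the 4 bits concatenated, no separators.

1101

s1 (pos 1,3,5,7,9,11,13,15): 0⊕1⊕0⊕1⊕0⊕0⊕0⊕1 = 1
s2 (pos 2,3,6,7,10,11,14,15): 1⊕1⊕0⊕1⊕0⊕0⊕0⊕1 = 0
s4 (pos 4,5,6,7,12,13,14,15): 0⊕0⊕0⊕1⊕1⊕0⊕0⊕1 = 1
s8 (pos 8,9,10,11,12,13,14,15): 1⊕0⊕0⊕0⊕1⊕0⊕0⊕1 = 1
Syndrome s8…s1 = 1101 → error at position 13.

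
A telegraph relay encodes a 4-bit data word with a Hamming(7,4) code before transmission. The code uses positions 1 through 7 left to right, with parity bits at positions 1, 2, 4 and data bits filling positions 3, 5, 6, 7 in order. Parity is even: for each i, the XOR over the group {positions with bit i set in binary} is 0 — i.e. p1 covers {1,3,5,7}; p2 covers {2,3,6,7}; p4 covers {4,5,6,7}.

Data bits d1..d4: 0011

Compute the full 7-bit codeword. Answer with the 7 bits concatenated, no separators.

Place data at non-parity positions: p1 p2 0 p4 0 1 1
p1 (pos 1,3,5,7): XOR of data positions = 0⊕0⊕1 = 1
p2 (pos 2,3,6,7): XOR of data positions = 0⊕1⊕1 = 0
p4 (pos 4,5,6,7): XOR of data positions = 0⊕1⊕1 = 0
Codeword: 1000011

1000011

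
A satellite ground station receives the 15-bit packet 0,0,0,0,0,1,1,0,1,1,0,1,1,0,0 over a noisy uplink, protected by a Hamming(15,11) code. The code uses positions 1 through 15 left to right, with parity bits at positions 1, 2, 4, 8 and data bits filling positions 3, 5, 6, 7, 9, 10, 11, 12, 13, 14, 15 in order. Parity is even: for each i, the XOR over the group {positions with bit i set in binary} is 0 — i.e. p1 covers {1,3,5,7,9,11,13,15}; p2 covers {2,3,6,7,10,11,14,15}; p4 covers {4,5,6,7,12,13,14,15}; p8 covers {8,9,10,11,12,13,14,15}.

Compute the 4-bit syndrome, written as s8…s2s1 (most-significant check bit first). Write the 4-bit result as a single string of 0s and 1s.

s1 (pos 1,3,5,7,9,11,13,15): 0⊕0⊕0⊕1⊕1⊕0⊕1⊕0 = 1
s2 (pos 2,3,6,7,10,11,14,15): 0⊕0⊕1⊕1⊕1⊕0⊕0⊕0 = 1
s4 (pos 4,5,6,7,12,13,14,15): 0⊕0⊕1⊕1⊕1⊕1⊕0⊕0 = 0
s8 (pos 8,9,10,11,12,13,14,15): 0⊕1⊕1⊕0⊕1⊕1⊕0⊕0 = 0
Syndrome s8…s1 = 0011 → error at position 3.

0011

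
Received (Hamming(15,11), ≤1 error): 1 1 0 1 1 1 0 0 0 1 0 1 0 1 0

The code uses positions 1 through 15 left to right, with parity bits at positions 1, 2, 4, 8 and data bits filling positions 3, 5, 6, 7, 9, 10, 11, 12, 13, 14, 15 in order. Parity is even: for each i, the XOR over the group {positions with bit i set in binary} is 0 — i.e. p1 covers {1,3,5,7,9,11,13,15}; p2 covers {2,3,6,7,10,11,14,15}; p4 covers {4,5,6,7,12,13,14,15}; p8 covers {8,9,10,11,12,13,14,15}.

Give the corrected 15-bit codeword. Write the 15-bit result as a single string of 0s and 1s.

s1 (pos 1,3,5,7,9,11,13,15): 1⊕0⊕1⊕0⊕0⊕0⊕0⊕0 = 0
s2 (pos 2,3,6,7,10,11,14,15): 1⊕0⊕1⊕0⊕1⊕0⊕1⊕0 = 0
s4 (pos 4,5,6,7,12,13,14,15): 1⊕1⊕1⊕0⊕1⊕0⊕1⊕0 = 1
s8 (pos 8,9,10,11,12,13,14,15): 0⊕0⊕1⊕0⊕1⊕0⊕1⊕0 = 1
Syndrome s8…s1 = 1100 → error at position 12.
Flip position 12: 110111000101010 → 110111000100010

110111000100010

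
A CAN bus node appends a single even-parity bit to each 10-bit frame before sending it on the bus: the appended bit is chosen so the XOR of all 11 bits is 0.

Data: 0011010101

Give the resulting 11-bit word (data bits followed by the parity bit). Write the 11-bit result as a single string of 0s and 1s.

XOR of the 10 data bits: 0⊕0⊕1⊕1⊕0⊕1⊕0⊕1⊕0⊕1 = 1
Parity bit = 1 (so all 11 bits XOR to 0).

00110101011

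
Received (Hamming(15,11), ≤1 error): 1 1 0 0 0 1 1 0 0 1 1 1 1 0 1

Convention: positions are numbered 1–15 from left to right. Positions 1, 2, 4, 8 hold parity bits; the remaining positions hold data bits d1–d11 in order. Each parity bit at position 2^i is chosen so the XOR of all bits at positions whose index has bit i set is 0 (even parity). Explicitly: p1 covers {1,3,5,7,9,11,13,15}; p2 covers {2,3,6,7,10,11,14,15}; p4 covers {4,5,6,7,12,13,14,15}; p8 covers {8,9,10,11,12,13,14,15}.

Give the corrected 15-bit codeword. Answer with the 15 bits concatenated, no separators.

110001100111001

s1 (pos 1,3,5,7,9,11,13,15): 1⊕0⊕0⊕1⊕0⊕1⊕1⊕1 = 1
s2 (pos 2,3,6,7,10,11,14,15): 1⊕0⊕1⊕1⊕1⊕1⊕0⊕1 = 0
s4 (pos 4,5,6,7,12,13,14,15): 0⊕0⊕1⊕1⊕1⊕1⊕0⊕1 = 1
s8 (pos 8,9,10,11,12,13,14,15): 0⊕0⊕1⊕1⊕1⊕1⊕0⊕1 = 1
Syndrome s8…s1 = 1101 → error at position 13.
Flip position 13: 110001100111101 → 110001100111001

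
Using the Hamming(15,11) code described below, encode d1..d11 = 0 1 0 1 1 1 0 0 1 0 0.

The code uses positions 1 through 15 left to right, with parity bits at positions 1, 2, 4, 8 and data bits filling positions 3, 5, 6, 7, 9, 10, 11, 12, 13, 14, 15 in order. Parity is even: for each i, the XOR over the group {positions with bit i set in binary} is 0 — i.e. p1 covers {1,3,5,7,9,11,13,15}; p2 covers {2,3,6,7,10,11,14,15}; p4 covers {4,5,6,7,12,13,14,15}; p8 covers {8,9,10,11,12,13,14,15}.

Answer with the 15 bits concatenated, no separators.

000110111100100

Place data at non-parity positions: p1 p2 0 p4 1 0 1 p8 1 1 0 0 1 0 0
p1 (pos 1,3,5,7,9,11,13,15): XOR of data positions = 0⊕1⊕1⊕1⊕0⊕1⊕0 = 0
p2 (pos 2,3,6,7,10,11,14,15): XOR of data positions = 0⊕0⊕1⊕1⊕0⊕0⊕0 = 0
p4 (pos 4,5,6,7,12,13,14,15): XOR of data positions = 1⊕0⊕1⊕0⊕1⊕0⊕0 = 1
p8 (pos 8,9,10,11,12,13,14,15): XOR of data positions = 1⊕1⊕0⊕0⊕1⊕0⊕0 = 1
Codeword: 000110111100100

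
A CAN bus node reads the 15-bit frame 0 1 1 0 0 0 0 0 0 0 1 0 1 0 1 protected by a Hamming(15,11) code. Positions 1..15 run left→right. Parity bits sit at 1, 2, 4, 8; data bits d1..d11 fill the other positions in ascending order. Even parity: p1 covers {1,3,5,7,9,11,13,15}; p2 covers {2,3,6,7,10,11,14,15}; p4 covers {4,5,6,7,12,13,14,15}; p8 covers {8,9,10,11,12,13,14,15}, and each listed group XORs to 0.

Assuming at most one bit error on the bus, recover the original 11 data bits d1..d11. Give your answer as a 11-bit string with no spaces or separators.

s1 (pos 1,3,5,7,9,11,13,15): 0⊕1⊕0⊕0⊕0⊕1⊕1⊕1 = 0
s2 (pos 2,3,6,7,10,11,14,15): 1⊕1⊕0⊕0⊕0⊕1⊕0⊕1 = 0
s4 (pos 4,5,6,7,12,13,14,15): 0⊕0⊕0⊕0⊕0⊕1⊕0⊕1 = 0
s8 (pos 8,9,10,11,12,13,14,15): 0⊕0⊕0⊕1⊕0⊕1⊕0⊕1 = 1
Syndrome s8…s1 = 1000 → error at position 8.
Flip position 8: 011000000010101 → 011000010010101
Read data bits from positions 3,5,6,7,9,10,11,12,13,14,15: 10000010101

10000010101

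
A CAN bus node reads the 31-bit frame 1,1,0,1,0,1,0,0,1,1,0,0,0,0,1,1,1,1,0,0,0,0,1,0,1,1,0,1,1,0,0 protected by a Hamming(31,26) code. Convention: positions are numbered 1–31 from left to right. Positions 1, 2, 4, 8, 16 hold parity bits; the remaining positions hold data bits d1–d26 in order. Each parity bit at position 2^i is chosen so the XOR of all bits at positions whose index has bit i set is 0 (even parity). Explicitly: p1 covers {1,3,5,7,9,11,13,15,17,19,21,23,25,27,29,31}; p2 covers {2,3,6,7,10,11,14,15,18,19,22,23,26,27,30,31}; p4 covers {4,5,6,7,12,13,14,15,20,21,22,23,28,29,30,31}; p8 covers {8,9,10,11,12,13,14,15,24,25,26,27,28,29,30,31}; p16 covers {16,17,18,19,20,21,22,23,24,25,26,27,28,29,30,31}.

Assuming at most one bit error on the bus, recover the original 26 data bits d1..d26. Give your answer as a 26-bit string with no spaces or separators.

00101110001110000101101100

s1 (pos 1,3,5,7,9,11,13,15,17,19,21,23,25,27,29,31): 1⊕0⊕0⊕0⊕1⊕0⊕0⊕1⊕1⊕0⊕0⊕1⊕1⊕0⊕1⊕0 = 1
s2 (pos 2,3,6,7,10,11,14,15,18,19,22,23,26,27,30,31): 1⊕0⊕1⊕0⊕1⊕0⊕0⊕1⊕1⊕0⊕0⊕1⊕1⊕0⊕0⊕0 = 1
s4 (pos 4,5,6,7,12,13,14,15,20,21,22,23,28,29,30,31): 1⊕0⊕1⊕0⊕0⊕0⊕0⊕1⊕0⊕0⊕0⊕1⊕1⊕1⊕0⊕0 = 0
s8 (pos 8,9,10,11,12,13,14,15,24,25,26,27,28,29,30,31): 0⊕1⊕1⊕0⊕0⊕0⊕0⊕1⊕0⊕1⊕1⊕0⊕1⊕1⊕0⊕0 = 1
s16 (pos 16,17,18,19,20,21,22,23,24,25,26,27,28,29,30,31): 1⊕1⊕1⊕0⊕0⊕0⊕0⊕1⊕0⊕1⊕1⊕0⊕1⊕1⊕0⊕0 = 0
Syndrome s16…s1 = 01011 → error at position 11.
Flip position 11: 1101010011000011110000101101100 → 1101010011100011110000101101100
Read data bits from positions 3,5,6,7,9,10,11,12,13,14,15,17,18,19,20,21,22,23,24,25,26,27,28,29,30,31: 00101110001110000101101100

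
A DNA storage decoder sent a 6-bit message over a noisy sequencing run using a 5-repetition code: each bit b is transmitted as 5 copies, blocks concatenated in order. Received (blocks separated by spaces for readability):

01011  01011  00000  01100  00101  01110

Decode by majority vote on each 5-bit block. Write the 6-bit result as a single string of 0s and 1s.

110001

Block 1 (01011): 3 ones → 1
Block 2 (01011): 3 ones → 1
Block 3 (00000): 0 ones → 0
Block 4 (01100): 2 ones → 0
Block 5 (00101): 2 ones → 0
Block 6 (01110): 3 ones → 1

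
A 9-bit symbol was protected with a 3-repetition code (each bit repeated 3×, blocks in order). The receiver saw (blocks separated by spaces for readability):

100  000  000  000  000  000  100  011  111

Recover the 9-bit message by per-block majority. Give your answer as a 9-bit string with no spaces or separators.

Block 1 (100): 1 one → 0
Block 2 (000): 0 ones → 0
Block 3 (000): 0 ones → 0
Block 4 (000): 0 ones → 0
Block 5 (000): 0 ones → 0
Block 6 (000): 0 ones → 0
Block 7 (100): 1 one → 0
Block 8 (011): 2 ones → 1
Block 9 (111): 3 ones → 1

000000011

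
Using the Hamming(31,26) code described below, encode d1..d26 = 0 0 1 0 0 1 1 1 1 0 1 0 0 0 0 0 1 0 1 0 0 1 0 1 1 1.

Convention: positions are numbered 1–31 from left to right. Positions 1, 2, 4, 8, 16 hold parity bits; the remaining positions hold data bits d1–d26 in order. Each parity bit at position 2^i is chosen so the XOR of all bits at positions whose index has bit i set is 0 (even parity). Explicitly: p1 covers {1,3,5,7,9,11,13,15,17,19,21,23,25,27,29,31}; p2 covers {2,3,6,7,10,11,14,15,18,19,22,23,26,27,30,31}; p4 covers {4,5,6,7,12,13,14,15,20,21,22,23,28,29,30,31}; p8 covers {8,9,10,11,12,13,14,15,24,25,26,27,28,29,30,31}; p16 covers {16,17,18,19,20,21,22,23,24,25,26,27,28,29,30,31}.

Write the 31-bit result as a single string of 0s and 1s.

0000010001111010000001010010111

Place data at non-parity positions: p1 p2 0 p4 0 1 0 p8 0 1 1 1 1 0 1 p16 0 0 0 0 0 1 0 1 0 0 1 0 1 1 1
p1 (pos 1,3,5,7,9,11,13,15,17,19,21,23,25,27,29,31): XOR of data positions = 0⊕0⊕0⊕0⊕1⊕1⊕1⊕0⊕0⊕0⊕0⊕0⊕1⊕1⊕1 = 0
p2 (pos 2,3,6,7,10,11,14,15,18,19,22,23,26,27,30,31): XOR of data positions = 0⊕1⊕0⊕1⊕1⊕0⊕1⊕0⊕0⊕1⊕0⊕0⊕1⊕1⊕1 = 0
p4 (pos 4,5,6,7,12,13,14,15,20,21,22,23,28,29,30,31): XOR of data positions = 0⊕1⊕0⊕1⊕1⊕0⊕1⊕0⊕0⊕1⊕0⊕0⊕1⊕1⊕1 = 0
p8 (pos 8,9,10,11,12,13,14,15,24,25,26,27,28,29,30,31): XOR of data positions = 0⊕1⊕1⊕1⊕1⊕0⊕1⊕1⊕0⊕0⊕1⊕0⊕1⊕1⊕1 = 0
p16 (pos 16,17,18,19,20,21,22,23,24,25,26,27,28,29,30,31): XOR of data positions = 0⊕0⊕0⊕0⊕0⊕1⊕0⊕1⊕0⊕0⊕1⊕0⊕1⊕1⊕1 = 0
Codeword: 0000010001111010000001010010111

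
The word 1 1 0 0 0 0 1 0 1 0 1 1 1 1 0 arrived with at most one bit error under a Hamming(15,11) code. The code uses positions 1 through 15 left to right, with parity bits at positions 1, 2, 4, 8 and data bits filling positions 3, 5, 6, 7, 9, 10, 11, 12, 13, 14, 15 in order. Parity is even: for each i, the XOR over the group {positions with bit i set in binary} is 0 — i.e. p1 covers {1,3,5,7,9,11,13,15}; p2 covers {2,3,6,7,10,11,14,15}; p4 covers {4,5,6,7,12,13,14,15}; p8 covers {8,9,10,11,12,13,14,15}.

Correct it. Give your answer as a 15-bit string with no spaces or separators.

s1 (pos 1,3,5,7,9,11,13,15): 1⊕0⊕0⊕1⊕1⊕1⊕1⊕0 = 1
s2 (pos 2,3,6,7,10,11,14,15): 1⊕0⊕0⊕1⊕0⊕1⊕1⊕0 = 0
s4 (pos 4,5,6,7,12,13,14,15): 0⊕0⊕0⊕1⊕1⊕1⊕1⊕0 = 0
s8 (pos 8,9,10,11,12,13,14,15): 0⊕1⊕0⊕1⊕1⊕1⊕1⊕0 = 1
Syndrome s8…s1 = 1001 → error at position 9.
Flip position 9: 110000101011110 → 110000100011110

110000100011110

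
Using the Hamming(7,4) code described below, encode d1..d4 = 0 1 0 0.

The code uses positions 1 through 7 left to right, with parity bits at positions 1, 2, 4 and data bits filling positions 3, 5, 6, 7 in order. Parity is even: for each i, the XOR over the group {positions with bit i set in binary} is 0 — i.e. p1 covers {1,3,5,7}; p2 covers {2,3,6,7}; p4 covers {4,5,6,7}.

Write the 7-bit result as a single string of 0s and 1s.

1001100

Place data at non-parity positions: p1 p2 0 p4 1 0 0
p1 (pos 1,3,5,7): XOR of data positions = 0⊕1⊕0 = 1
p2 (pos 2,3,6,7): XOR of data positions = 0⊕0⊕0 = 0
p4 (pos 4,5,6,7): XOR of data positions = 1⊕0⊕0 = 1
Codeword: 1001100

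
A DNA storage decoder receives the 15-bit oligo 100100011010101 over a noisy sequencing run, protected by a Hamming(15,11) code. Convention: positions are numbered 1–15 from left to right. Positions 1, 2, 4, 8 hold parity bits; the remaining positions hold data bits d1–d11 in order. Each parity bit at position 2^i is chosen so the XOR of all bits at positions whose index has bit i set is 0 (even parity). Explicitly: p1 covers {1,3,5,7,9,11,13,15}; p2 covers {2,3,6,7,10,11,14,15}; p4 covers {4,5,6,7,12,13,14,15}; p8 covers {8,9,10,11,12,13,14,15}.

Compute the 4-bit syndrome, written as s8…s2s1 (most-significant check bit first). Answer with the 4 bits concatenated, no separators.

s1 (pos 1,3,5,7,9,11,13,15): 1⊕0⊕0⊕0⊕1⊕1⊕1⊕1 = 1
s2 (pos 2,3,6,7,10,11,14,15): 0⊕0⊕0⊕0⊕0⊕1⊕0⊕1 = 0
s4 (pos 4,5,6,7,12,13,14,15): 1⊕0⊕0⊕0⊕0⊕1⊕0⊕1 = 1
s8 (pos 8,9,10,11,12,13,14,15): 1⊕1⊕0⊕1⊕0⊕1⊕0⊕1 = 1
Syndrome s8…s1 = 1101 → error at position 13.

1101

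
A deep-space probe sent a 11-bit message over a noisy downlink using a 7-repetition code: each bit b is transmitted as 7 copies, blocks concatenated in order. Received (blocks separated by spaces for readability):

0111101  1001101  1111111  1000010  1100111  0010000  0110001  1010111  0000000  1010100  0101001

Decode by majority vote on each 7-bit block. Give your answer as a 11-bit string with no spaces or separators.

Block 1 (0111101): 5 ones → 1
Block 2 (1001101): 4 ones → 1
Block 3 (1111111): 7 ones → 1
Block 4 (1000010): 2 ones → 0
Block 5 (1100111): 5 ones → 1
Block 6 (0010000): 1 one → 0
Block 7 (0110001): 3 ones → 0
Block 8 (1010111): 5 ones → 1
Block 9 (0000000): 0 ones → 0
Block 10 (1010100): 3 ones → 0
Block 11 (0101001): 3 ones → 0

11101001000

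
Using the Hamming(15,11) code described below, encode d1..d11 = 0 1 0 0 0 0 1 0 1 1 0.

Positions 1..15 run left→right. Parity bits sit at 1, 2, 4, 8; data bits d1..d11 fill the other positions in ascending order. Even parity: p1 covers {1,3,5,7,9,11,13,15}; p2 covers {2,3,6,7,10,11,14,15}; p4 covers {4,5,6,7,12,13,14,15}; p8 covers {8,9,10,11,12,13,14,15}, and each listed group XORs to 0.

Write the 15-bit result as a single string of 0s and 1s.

100110010010110

Place data at non-parity positions: p1 p2 0 p4 1 0 0 p8 0 0 1 0 1 1 0
p1 (pos 1,3,5,7,9,11,13,15): XOR of data positions = 0⊕1⊕0⊕0⊕1⊕1⊕0 = 1
p2 (pos 2,3,6,7,10,11,14,15): XOR of data positions = 0⊕0⊕0⊕0⊕1⊕1⊕0 = 0
p4 (pos 4,5,6,7,12,13,14,15): XOR of data positions = 1⊕0⊕0⊕0⊕1⊕1⊕0 = 1
p8 (pos 8,9,10,11,12,13,14,15): XOR of data positions = 0⊕0⊕1⊕0⊕1⊕1⊕0 = 1
Codeword: 100110010010110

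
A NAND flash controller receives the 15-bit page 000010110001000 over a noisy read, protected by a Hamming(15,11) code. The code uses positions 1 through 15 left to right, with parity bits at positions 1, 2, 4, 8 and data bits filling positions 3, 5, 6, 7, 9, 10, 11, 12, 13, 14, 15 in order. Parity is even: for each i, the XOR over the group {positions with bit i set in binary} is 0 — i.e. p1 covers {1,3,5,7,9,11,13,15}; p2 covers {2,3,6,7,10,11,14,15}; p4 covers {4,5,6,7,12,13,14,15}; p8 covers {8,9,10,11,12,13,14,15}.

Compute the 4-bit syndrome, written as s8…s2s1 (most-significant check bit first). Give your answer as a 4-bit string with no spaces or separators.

s1 (pos 1,3,5,7,9,11,13,15): 0⊕0⊕1⊕1⊕0⊕0⊕0⊕0 = 0
s2 (pos 2,3,6,7,10,11,14,15): 0⊕0⊕0⊕1⊕0⊕0⊕0⊕0 = 1
s4 (pos 4,5,6,7,12,13,14,15): 0⊕1⊕0⊕1⊕1⊕0⊕0⊕0 = 1
s8 (pos 8,9,10,11,12,13,14,15): 1⊕0⊕0⊕0⊕1⊕0⊕0⊕0 = 0
Syndrome s8…s1 = 0110 → error at position 6.

0110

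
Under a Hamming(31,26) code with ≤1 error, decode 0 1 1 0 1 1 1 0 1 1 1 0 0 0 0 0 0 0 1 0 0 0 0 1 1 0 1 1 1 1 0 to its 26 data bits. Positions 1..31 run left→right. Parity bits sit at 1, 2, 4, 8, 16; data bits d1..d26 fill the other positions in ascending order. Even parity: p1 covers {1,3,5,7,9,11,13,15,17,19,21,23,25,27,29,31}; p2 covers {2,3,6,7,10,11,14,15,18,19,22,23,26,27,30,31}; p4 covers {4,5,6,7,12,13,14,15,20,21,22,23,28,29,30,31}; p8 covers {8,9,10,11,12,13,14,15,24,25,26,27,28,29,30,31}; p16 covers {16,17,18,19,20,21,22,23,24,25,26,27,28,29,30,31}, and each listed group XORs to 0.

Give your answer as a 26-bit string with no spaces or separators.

11111110000001000011001110

s1 (pos 1,3,5,7,9,11,13,15,17,19,21,23,25,27,29,31): 0⊕1⊕1⊕1⊕1⊕1⊕0⊕0⊕0⊕1⊕0⊕0⊕1⊕1⊕1⊕0 = 1
s2 (pos 2,3,6,7,10,11,14,15,18,19,22,23,26,27,30,31): 1⊕1⊕1⊕1⊕1⊕1⊕0⊕0⊕0⊕1⊕0⊕0⊕0⊕1⊕1⊕0 = 1
s4 (pos 4,5,6,7,12,13,14,15,20,21,22,23,28,29,30,31): 0⊕1⊕1⊕1⊕0⊕0⊕0⊕0⊕0⊕0⊕0⊕0⊕1⊕1⊕1⊕0 = 0
s8 (pos 8,9,10,11,12,13,14,15,24,25,26,27,28,29,30,31): 0⊕1⊕1⊕1⊕0⊕0⊕0⊕0⊕1⊕1⊕0⊕1⊕1⊕1⊕1⊕0 = 1
s16 (pos 16,17,18,19,20,21,22,23,24,25,26,27,28,29,30,31): 0⊕0⊕0⊕1⊕0⊕0⊕0⊕0⊕1⊕1⊕0⊕1⊕1⊕1⊕1⊕0 = 1
Syndrome s16…s1 = 11011 → error at position 27.
Flip position 27: 0110111011100000001000011011110 → 0110111011100000001000011001110
Read data bits from positions 3,5,6,7,9,10,11,12,13,14,15,17,18,19,20,21,22,23,24,25,26,27,28,29,30,31: 11111110000001000011001110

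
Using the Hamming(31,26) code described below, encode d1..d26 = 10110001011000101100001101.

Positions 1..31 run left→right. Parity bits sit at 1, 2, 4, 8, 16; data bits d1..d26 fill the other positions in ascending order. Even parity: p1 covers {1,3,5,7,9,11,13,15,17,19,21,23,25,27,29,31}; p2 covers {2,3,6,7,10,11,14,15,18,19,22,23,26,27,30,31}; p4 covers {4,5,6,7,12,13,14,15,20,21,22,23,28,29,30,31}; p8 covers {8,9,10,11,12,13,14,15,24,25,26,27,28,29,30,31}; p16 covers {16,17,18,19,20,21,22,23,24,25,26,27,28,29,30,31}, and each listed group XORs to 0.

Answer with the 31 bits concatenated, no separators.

Place data at non-parity positions: p1 p2 1 p4 0 1 1 p8 0 0 0 1 0 1 1 p16 0 0 0 1 0 1 1 0 0 0 0 1 1 0 1
p1 (pos 1,3,5,7,9,11,13,15,17,19,21,23,25,27,29,31): XOR of data positions = 1⊕0⊕1⊕0⊕0⊕0⊕1⊕0⊕0⊕0⊕1⊕0⊕0⊕1⊕1 = 0
p2 (pos 2,3,6,7,10,11,14,15,18,19,22,23,26,27,30,31): XOR of data positions = 1⊕1⊕1⊕0⊕0⊕1⊕1⊕0⊕0⊕1⊕1⊕0⊕0⊕0⊕1 = 0
p4 (pos 4,5,6,7,12,13,14,15,20,21,22,23,28,29,30,31): XOR of data positions = 0⊕1⊕1⊕1⊕0⊕1⊕1⊕1⊕0⊕1⊕1⊕1⊕1⊕0⊕1 = 1
p8 (pos 8,9,10,11,12,13,14,15,24,25,26,27,28,29,30,31): XOR of data positions = 0⊕0⊕0⊕1⊕0⊕1⊕1⊕0⊕0⊕0⊕0⊕1⊕1⊕0⊕1 = 0
p16 (pos 16,17,18,19,20,21,22,23,24,25,26,27,28,29,30,31): XOR of data positions = 0⊕0⊕0⊕1⊕0⊕1⊕1⊕0⊕0⊕0⊕0⊕1⊕1⊕0⊕1 = 0
Codeword: 0011011000010110000101100001101

0011011000010110000101100001101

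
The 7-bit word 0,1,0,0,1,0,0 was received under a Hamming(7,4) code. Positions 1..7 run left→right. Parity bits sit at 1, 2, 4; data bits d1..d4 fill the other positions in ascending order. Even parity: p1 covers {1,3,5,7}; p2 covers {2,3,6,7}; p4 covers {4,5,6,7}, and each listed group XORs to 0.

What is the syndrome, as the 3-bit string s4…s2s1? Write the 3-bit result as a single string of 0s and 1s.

111

s1 (pos 1,3,5,7): 0⊕0⊕1⊕0 = 1
s2 (pos 2,3,6,7): 1⊕0⊕0⊕0 = 1
s4 (pos 4,5,6,7): 0⊕1⊕0⊕0 = 1
Syndrome s4…s1 = 111 → error at position 7.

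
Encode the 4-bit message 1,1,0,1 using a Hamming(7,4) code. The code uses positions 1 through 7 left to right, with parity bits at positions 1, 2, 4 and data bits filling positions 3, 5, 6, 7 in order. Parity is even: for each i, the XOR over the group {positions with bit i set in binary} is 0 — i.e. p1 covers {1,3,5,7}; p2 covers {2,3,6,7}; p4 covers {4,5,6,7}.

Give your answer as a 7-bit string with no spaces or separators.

Place data at non-parity positions: p1 p2 1 p4 1 0 1
p1 (pos 1,3,5,7): XOR of data positions = 1⊕1⊕1 = 1
p2 (pos 2,3,6,7): XOR of data positions = 1⊕0⊕1 = 0
p4 (pos 4,5,6,7): XOR of data positions = 1⊕0⊕1 = 0
Codeword: 1010101

1010101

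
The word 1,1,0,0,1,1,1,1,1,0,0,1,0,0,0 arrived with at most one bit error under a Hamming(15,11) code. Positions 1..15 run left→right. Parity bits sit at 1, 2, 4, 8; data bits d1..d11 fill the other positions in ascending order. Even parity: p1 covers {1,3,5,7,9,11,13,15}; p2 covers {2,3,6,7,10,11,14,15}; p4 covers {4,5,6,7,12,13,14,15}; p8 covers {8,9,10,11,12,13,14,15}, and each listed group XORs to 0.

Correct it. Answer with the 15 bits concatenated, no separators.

110011111101000

s1 (pos 1,3,5,7,9,11,13,15): 1⊕0⊕1⊕1⊕1⊕0⊕0⊕0 = 0
s2 (pos 2,3,6,7,10,11,14,15): 1⊕0⊕1⊕1⊕0⊕0⊕0⊕0 = 1
s4 (pos 4,5,6,7,12,13,14,15): 0⊕1⊕1⊕1⊕1⊕0⊕0⊕0 = 0
s8 (pos 8,9,10,11,12,13,14,15): 1⊕1⊕0⊕0⊕1⊕0⊕0⊕0 = 1
Syndrome s8…s1 = 1010 → error at position 10.
Flip position 10: 110011111001000 → 110011111101000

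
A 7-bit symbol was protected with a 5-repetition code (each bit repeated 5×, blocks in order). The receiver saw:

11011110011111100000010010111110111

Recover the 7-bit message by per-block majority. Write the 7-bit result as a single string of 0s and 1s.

Block 1 (11011): 4 ones → 1
Block 2 (11001): 3 ones → 1
Block 3 (11111): 5 ones → 1
Block 4 (00000): 0 ones → 0
Block 5 (01001): 2 ones → 0
Block 6 (01111): 4 ones → 1
Block 7 (10111): 4 ones → 1

1110011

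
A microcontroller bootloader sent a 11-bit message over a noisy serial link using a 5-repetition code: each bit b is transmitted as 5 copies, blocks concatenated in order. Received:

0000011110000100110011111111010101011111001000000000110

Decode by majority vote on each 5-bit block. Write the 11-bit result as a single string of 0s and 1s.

Block 1 (00000): 0 ones → 0
Block 2 (11110): 4 ones → 1
Block 3 (00010): 1 one → 0
Block 4 (01100): 2 ones → 0
Block 5 (11111): 5 ones → 1
Block 6 (11101): 4 ones → 1
Block 7 (01010): 2 ones → 0
Block 8 (11111): 5 ones → 1
Block 9 (00100): 1 one → 0
Block 10 (00000): 0 ones → 0
Block 11 (00110): 2 ones → 0

01001101000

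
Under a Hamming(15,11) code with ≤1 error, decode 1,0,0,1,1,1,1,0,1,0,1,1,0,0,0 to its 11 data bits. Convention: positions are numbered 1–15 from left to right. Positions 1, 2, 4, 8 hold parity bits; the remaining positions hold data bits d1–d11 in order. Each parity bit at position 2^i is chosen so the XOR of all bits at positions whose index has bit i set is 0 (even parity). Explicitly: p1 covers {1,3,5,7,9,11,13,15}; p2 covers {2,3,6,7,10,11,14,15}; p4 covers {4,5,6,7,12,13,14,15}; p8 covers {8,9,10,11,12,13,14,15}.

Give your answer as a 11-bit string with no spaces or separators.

01111011001

s1 (pos 1,3,5,7,9,11,13,15): 1⊕0⊕1⊕1⊕1⊕1⊕0⊕0 = 1
s2 (pos 2,3,6,7,10,11,14,15): 0⊕0⊕1⊕1⊕0⊕1⊕0⊕0 = 1
s4 (pos 4,5,6,7,12,13,14,15): 1⊕1⊕1⊕1⊕1⊕0⊕0⊕0 = 1
s8 (pos 8,9,10,11,12,13,14,15): 0⊕1⊕0⊕1⊕1⊕0⊕0⊕0 = 1
Syndrome s8…s1 = 1111 → error at position 15.
Flip position 15: 100111101011000 → 100111101011001
Read data bits from positions 3,5,6,7,9,10,11,12,13,14,15: 01111011001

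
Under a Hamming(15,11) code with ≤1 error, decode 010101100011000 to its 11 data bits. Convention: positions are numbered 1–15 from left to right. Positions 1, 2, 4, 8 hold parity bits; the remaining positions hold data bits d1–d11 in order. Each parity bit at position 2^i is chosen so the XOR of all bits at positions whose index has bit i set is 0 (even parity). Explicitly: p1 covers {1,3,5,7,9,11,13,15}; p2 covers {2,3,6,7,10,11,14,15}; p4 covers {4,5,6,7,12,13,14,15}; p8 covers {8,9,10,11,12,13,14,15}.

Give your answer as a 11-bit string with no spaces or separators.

s1 (pos 1,3,5,7,9,11,13,15): 0⊕0⊕0⊕1⊕0⊕1⊕0⊕0 = 0
s2 (pos 2,3,6,7,10,11,14,15): 1⊕0⊕1⊕1⊕0⊕1⊕0⊕0 = 0
s4 (pos 4,5,6,7,12,13,14,15): 1⊕0⊕1⊕1⊕1⊕0⊕0⊕0 = 0
s8 (pos 8,9,10,11,12,13,14,15): 0⊕0⊕0⊕1⊕1⊕0⊕0⊕0 = 0
Syndrome s8…s1 = 0000 → no error.
Read data bits from positions 3,5,6,7,9,10,11,12,13,14,15: 00110011000

00110011000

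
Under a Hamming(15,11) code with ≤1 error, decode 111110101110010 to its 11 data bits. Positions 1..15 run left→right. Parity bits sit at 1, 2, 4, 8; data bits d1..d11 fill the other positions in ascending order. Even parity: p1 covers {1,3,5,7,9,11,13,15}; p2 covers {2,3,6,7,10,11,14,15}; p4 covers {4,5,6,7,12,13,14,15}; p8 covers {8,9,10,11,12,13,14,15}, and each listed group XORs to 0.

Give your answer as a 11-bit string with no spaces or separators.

s1 (pos 1,3,5,7,9,11,13,15): 1⊕1⊕1⊕1⊕1⊕1⊕0⊕0 = 0
s2 (pos 2,3,6,7,10,11,14,15): 1⊕1⊕0⊕1⊕1⊕1⊕1⊕0 = 0
s4 (pos 4,5,6,7,12,13,14,15): 1⊕1⊕0⊕1⊕0⊕0⊕1⊕0 = 0
s8 (pos 8,9,10,11,12,13,14,15): 0⊕1⊕1⊕1⊕0⊕0⊕1⊕0 = 0
Syndrome s8…s1 = 0000 → no error.
Read data bits from positions 3,5,6,7,9,10,11,12,13,14,15: 11011110010

11011110010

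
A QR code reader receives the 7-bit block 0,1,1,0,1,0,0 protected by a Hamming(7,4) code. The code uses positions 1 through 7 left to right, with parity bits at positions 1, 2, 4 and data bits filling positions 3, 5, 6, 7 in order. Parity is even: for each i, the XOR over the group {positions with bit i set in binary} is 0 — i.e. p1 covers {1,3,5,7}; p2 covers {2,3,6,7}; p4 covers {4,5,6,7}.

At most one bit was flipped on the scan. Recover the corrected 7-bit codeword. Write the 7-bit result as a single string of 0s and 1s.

s1 (pos 1,3,5,7): 0⊕1⊕1⊕0 = 0
s2 (pos 2,3,6,7): 1⊕1⊕0⊕0 = 0
s4 (pos 4,5,6,7): 0⊕1⊕0⊕0 = 1
Syndrome s4…s1 = 100 → error at position 4.
Flip position 4: 0110100 → 0111100

0111100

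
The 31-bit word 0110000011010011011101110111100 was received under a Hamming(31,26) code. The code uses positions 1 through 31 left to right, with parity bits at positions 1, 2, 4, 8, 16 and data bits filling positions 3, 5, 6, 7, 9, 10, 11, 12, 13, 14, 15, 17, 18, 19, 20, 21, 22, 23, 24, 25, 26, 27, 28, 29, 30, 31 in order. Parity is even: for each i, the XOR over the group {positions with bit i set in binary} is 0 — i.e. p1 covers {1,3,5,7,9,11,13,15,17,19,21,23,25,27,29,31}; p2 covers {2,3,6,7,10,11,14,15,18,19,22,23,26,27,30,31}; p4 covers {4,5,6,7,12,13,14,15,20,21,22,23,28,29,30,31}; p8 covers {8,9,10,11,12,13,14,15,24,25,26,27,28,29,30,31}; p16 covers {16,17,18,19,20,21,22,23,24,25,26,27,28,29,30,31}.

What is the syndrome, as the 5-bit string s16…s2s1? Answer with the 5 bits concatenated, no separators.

11101

s1 (pos 1,3,5,7,9,11,13,15,17,19,21,23,25,27,29,31): 0⊕1⊕0⊕0⊕1⊕0⊕0⊕1⊕0⊕1⊕0⊕1⊕0⊕1⊕1⊕0 = 1
s2 (pos 2,3,6,7,10,11,14,15,18,19,22,23,26,27,30,31): 1⊕1⊕0⊕0⊕1⊕0⊕0⊕1⊕1⊕1⊕1⊕1⊕1⊕1⊕0⊕0 = 0
s4 (pos 4,5,6,7,12,13,14,15,20,21,22,23,28,29,30,31): 0⊕0⊕0⊕0⊕1⊕0⊕0⊕1⊕1⊕0⊕1⊕1⊕1⊕1⊕0⊕0 = 1
s8 (pos 8,9,10,11,12,13,14,15,24,25,26,27,28,29,30,31): 0⊕1⊕1⊕0⊕1⊕0⊕0⊕1⊕1⊕0⊕1⊕1⊕1⊕1⊕0⊕0 = 1
s16 (pos 16,17,18,19,20,21,22,23,24,25,26,27,28,29,30,31): 1⊕0⊕1⊕1⊕1⊕0⊕1⊕1⊕1⊕0⊕1⊕1⊕1⊕1⊕0⊕0 = 1
Syndrome s16…s1 = 11101 → error at position 29.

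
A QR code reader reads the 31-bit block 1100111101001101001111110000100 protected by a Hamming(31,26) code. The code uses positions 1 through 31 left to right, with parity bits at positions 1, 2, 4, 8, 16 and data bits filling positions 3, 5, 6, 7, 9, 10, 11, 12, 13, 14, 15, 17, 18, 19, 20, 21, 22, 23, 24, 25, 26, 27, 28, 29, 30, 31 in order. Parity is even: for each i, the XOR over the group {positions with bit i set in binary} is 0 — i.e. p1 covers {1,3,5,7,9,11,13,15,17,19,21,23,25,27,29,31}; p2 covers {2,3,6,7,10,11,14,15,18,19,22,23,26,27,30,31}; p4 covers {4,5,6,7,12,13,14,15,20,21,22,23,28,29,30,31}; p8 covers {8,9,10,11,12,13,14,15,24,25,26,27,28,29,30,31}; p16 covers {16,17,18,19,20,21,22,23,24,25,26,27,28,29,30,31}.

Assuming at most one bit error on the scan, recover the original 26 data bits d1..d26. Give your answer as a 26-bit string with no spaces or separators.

s1 (pos 1,3,5,7,9,11,13,15,17,19,21,23,25,27,29,31): 1⊕0⊕1⊕1⊕0⊕0⊕1⊕0⊕0⊕1⊕1⊕1⊕0⊕0⊕1⊕0 = 0
s2 (pos 2,3,6,7,10,11,14,15,18,19,22,23,26,27,30,31): 1⊕0⊕1⊕1⊕1⊕0⊕1⊕0⊕0⊕1⊕1⊕1⊕0⊕0⊕0⊕0 = 0
s4 (pos 4,5,6,7,12,13,14,15,20,21,22,23,28,29,30,31): 0⊕1⊕1⊕1⊕0⊕1⊕1⊕0⊕1⊕1⊕1⊕1⊕0⊕1⊕0⊕0 = 0
s8 (pos 8,9,10,11,12,13,14,15,24,25,26,27,28,29,30,31): 1⊕0⊕1⊕0⊕0⊕1⊕1⊕0⊕1⊕0⊕0⊕0⊕0⊕1⊕0⊕0 = 0
s16 (pos 16,17,18,19,20,21,22,23,24,25,26,27,28,29,30,31): 1⊕0⊕0⊕1⊕1⊕1⊕1⊕1⊕1⊕0⊕0⊕0⊕0⊕1⊕0⊕0 = 0
Syndrome s16…s1 = 00000 → no error.
Read data bits from positions 3,5,6,7,9,10,11,12,13,14,15,17,18,19,20,21,22,23,24,25,26,27,28,29,30,31: 01110100110001111110000100

01110100110001111110000100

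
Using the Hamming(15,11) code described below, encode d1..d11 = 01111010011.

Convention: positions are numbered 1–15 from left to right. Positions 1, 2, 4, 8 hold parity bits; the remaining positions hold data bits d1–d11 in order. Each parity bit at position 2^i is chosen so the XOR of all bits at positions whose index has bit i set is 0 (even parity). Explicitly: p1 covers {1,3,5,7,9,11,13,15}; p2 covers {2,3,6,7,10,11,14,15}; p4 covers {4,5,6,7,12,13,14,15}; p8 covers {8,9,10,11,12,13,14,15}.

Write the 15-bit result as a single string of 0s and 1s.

110111101010011

Place data at non-parity positions: p1 p2 0 p4 1 1 1 p8 1 0 1 0 0 1 1
p1 (pos 1,3,5,7,9,11,13,15): XOR of data positions = 0⊕1⊕1⊕1⊕1⊕0⊕1 = 1
p2 (pos 2,3,6,7,10,11,14,15): XOR of data positions = 0⊕1⊕1⊕0⊕1⊕1⊕1 = 1
p4 (pos 4,5,6,7,12,13,14,15): XOR of data positions = 1⊕1⊕1⊕0⊕0⊕1⊕1 = 1
p8 (pos 8,9,10,11,12,13,14,15): XOR of data positions = 1⊕0⊕1⊕0⊕0⊕1⊕1 = 0
Codeword: 110111101010011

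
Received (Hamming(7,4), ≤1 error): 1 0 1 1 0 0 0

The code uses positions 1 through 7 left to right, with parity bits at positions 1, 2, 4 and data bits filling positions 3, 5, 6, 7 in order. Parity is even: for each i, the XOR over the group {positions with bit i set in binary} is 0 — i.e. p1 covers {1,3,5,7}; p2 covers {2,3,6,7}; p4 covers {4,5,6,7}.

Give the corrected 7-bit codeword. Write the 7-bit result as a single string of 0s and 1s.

s1 (pos 1,3,5,7): 1⊕1⊕0⊕0 = 0
s2 (pos 2,3,6,7): 0⊕1⊕0⊕0 = 1
s4 (pos 4,5,6,7): 1⊕0⊕0⊕0 = 1
Syndrome s4…s1 = 110 → error at position 6.
Flip position 6: 1011000 → 1011010

1011010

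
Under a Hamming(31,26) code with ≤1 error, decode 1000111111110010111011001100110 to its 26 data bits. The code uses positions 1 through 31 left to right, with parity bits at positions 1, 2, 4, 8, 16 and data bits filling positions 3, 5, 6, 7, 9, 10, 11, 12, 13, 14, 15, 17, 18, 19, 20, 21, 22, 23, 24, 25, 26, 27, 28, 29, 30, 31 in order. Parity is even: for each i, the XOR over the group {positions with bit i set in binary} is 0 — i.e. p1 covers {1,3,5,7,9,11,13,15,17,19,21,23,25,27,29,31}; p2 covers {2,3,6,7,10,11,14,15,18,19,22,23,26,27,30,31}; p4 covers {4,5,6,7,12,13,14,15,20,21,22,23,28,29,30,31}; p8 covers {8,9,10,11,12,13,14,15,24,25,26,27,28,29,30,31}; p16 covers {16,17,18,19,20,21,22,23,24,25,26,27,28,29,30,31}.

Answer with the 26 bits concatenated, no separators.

01111111001111001001100110

s1 (pos 1,3,5,7,9,11,13,15,17,19,21,23,25,27,29,31): 1⊕0⊕1⊕1⊕1⊕1⊕0⊕1⊕1⊕1⊕1⊕0⊕1⊕0⊕1⊕0 = 1
s2 (pos 2,3,6,7,10,11,14,15,18,19,22,23,26,27,30,31): 0⊕0⊕1⊕1⊕1⊕1⊕0⊕1⊕1⊕1⊕1⊕0⊕1⊕0⊕1⊕0 = 0
s4 (pos 4,5,6,7,12,13,14,15,20,21,22,23,28,29,30,31): 0⊕1⊕1⊕1⊕1⊕0⊕0⊕1⊕0⊕1⊕1⊕0⊕0⊕1⊕1⊕0 = 1
s8 (pos 8,9,10,11,12,13,14,15,24,25,26,27,28,29,30,31): 1⊕1⊕1⊕1⊕1⊕0⊕0⊕1⊕0⊕1⊕1⊕0⊕0⊕1⊕1⊕0 = 0
s16 (pos 16,17,18,19,20,21,22,23,24,25,26,27,28,29,30,31): 0⊕1⊕1⊕1⊕0⊕1⊕1⊕0⊕0⊕1⊕1⊕0⊕0⊕1⊕1⊕0 = 1
Syndrome s16…s1 = 10101 → error at position 21.
Flip position 21: 1000111111110010111011001100110 → 1000111111110010111001001100110
Read data bits from positions 3,5,6,7,9,10,11,12,13,14,15,17,18,19,20,21,22,23,24,25,26,27,28,29,30,31: 01111111001111001001100110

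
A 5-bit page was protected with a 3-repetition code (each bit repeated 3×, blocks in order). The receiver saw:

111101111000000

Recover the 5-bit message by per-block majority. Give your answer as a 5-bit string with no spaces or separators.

Block 1 (111): 3 ones → 1
Block 2 (101): 2 ones → 1
Block 3 (111): 3 ones → 1
Block 4 (000): 0 ones → 0
Block 5 (000): 0 ones → 0

11100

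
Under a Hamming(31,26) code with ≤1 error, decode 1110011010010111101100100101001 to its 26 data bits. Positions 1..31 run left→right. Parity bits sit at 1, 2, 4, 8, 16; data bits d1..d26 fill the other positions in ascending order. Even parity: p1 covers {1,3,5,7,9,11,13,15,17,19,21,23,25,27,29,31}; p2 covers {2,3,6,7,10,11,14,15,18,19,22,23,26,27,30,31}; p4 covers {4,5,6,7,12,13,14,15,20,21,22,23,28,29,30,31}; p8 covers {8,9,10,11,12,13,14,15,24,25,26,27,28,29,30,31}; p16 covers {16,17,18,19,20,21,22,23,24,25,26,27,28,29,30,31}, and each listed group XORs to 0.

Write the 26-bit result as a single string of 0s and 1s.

s1 (pos 1,3,5,7,9,11,13,15,17,19,21,23,25,27,29,31): 1⊕1⊕0⊕1⊕1⊕0⊕0⊕1⊕1⊕1⊕0⊕1⊕0⊕0⊕0⊕1 = 1
s2 (pos 2,3,6,7,10,11,14,15,18,19,22,23,26,27,30,31): 1⊕1⊕1⊕1⊕0⊕0⊕1⊕1⊕0⊕1⊕0⊕1⊕1⊕0⊕0⊕1 = 0
s4 (pos 4,5,6,7,12,13,14,15,20,21,22,23,28,29,30,31): 0⊕0⊕1⊕1⊕1⊕0⊕1⊕1⊕1⊕0⊕0⊕1⊕1⊕0⊕0⊕1 = 1
s8 (pos 8,9,10,11,12,13,14,15,24,25,26,27,28,29,30,31): 0⊕1⊕0⊕0⊕1⊕0⊕1⊕1⊕0⊕0⊕1⊕0⊕1⊕0⊕0⊕1 = 1
s16 (pos 16,17,18,19,20,21,22,23,24,25,26,27,28,29,30,31): 1⊕1⊕0⊕1⊕1⊕0⊕0⊕1⊕0⊕0⊕1⊕0⊕1⊕0⊕0⊕1 = 0
Syndrome s16…s1 = 01101 → error at position 13.
Flip position 13: 1110011010010111101100100101001 → 1110011010011111101100100101001
Read data bits from positions 3,5,6,7,9,10,11,12,13,14,15,17,18,19,20,21,22,23,24,25,26,27,28,29,30,31: 10111001111101100100101001

10111001111101100100101001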